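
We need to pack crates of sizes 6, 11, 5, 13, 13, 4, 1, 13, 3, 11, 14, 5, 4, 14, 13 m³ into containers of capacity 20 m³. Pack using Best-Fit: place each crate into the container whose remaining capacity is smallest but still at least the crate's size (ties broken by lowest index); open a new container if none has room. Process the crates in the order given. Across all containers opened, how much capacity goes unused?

Put 6 m³ in container 1; 14 m³ remain.
Put 11 m³ in container 1; 3 m³ remain.
Put 5 m³ in container 2; 15 m³ remain.
Put 13 m³ in container 2; 2 m³ remain.
Put 13 m³ in container 3; 7 m³ remain.
Put 4 m³ in container 3; 3 m³ remain.
Put 1 m³ in container 2; 1 m³ remain.
Put 13 m³ in container 4; 7 m³ remain.
Put 3 m³ in container 1; 0 m³ remain.
Put 11 m³ in container 5; 9 m³ remain.
Put 14 m³ in container 6; 6 m³ remain.
Put 5 m³ in container 6; 1 m³ remain.
Put 4 m³ in container 4; 3 m³ remain.
Put 14 m³ in container 7; 6 m³ remain.
Put 13 m³ in container 8; 7 m³ remain.
8 containers × 20 m³ = 160 m³; used 130 m³; unused 30 m³.

30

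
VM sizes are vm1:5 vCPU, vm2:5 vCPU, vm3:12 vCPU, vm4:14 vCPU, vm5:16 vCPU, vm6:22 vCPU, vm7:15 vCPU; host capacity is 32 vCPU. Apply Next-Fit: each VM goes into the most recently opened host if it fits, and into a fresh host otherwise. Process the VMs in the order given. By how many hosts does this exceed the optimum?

1

Next-Fit: [5,5,12] [14,16] [22] [15] → 4 hosts.
Total size 89 vCPU; any packing needs at least ⌈89/32⌉ = 3 hosts.
An optimal packing achieves that bound: [22,5,5] [16,15] [14,12] → 3 hosts.
Excess: 4 − 3 = 1.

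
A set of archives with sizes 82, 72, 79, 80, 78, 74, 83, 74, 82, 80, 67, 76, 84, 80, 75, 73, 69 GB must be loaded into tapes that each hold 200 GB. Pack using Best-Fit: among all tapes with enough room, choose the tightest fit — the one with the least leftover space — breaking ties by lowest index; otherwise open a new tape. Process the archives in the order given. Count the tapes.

9 tapes

Put 82 GB in tape 1; 118 GB remain.
Put 72 GB in tape 1; 46 GB remain.
Put 79 GB in tape 2; 121 GB remain.
Put 80 GB in tape 2; 41 GB remain.
Put 78 GB in tape 3; 122 GB remain.
Put 74 GB in tape 3; 48 GB remain.
Put 83 GB in tape 4; 117 GB remain.
Put 74 GB in tape 4; 43 GB remain.
Put 82 GB in tape 5; 118 GB remain.
Put 80 GB in tape 5; 38 GB remain.
Put 67 GB in tape 6; 133 GB remain.
Put 76 GB in tape 6; 57 GB remain.
Put 84 GB in tape 7; 116 GB remain.
Put 80 GB in tape 7; 36 GB remain.
Put 75 GB in tape 8; 125 GB remain.
Put 73 GB in tape 8; 52 GB remain.
Put 69 GB in tape 9; 131 GB remain.
Final tapes: [82,72] [79,80] [78,74] [83,74] [82,80] [67,76] [84,80] [75,73] [69].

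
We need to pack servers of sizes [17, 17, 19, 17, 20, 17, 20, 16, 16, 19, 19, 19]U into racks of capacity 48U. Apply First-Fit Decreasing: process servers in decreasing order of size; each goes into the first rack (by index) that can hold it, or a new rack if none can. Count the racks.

6 racks

Sorted descending: 20, 20, 19, 19, 19, 19, 17, 17, 17, 17, 16, 16.
Put 20U in rack 1; 28U remain.
Put 20U in rack 1; 8U remain.
Put 19U in rack 2; 29U remain.
Put 19U in rack 2; 10U remain.
Put 19U in rack 3; 29U remain.
Put 19U in rack 3; 10U remain.
Put 17U in rack 4; 31U remain.
Put 17U in rack 4; 14U remain.
Put 17U in rack 5; 31U remain.
Put 17U in rack 5; 14U remain.
Put 16U in rack 6; 32U remain.
Put 16U in rack 6; 16U remain.
Final racks: [20,20] [19,19] [19,19] [17,17] [17,17] [16,16].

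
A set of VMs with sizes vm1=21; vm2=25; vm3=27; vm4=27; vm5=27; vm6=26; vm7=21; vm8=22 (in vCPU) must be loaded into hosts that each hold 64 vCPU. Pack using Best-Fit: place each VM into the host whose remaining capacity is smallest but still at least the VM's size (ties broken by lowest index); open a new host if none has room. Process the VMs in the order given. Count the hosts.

4

host 1: place vm1 (21 vCPU), 43 vCPU left
host 1: place vm2 (25 vCPU), 18 vCPU left
host 2: place vm3 (27 vCPU), 37 vCPU left
host 2: place vm4 (27 vCPU), 10 vCPU left
host 3: place vm5 (27 vCPU), 37 vCPU left
host 3: place vm6 (26 vCPU), 11 vCPU left
host 4: place vm7 (21 vCPU), 43 vCPU left
host 4: place vm8 (22 vCPU), 21 vCPU left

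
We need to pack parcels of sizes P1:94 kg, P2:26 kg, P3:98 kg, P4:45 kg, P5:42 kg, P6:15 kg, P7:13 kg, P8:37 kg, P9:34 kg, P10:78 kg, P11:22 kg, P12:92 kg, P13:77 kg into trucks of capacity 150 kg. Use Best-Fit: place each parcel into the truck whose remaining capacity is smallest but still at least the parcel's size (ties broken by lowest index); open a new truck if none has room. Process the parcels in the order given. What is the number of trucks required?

P1 (94 kg) → truck 1 (remaining 56 kg)
P2 (26 kg) → truck 1 (remaining 30 kg)
P3 (98 kg) → truck 2 (remaining 52 kg)
P4 (45 kg) → truck 2 (remaining 7 kg)
P5 (42 kg) → truck 3 (remaining 108 kg)
P6 (15 kg) → truck 1 (remaining 15 kg)
P7 (13 kg) → truck 1 (remaining 2 kg)
P8 (37 kg) → truck 3 (remaining 71 kg)
P9 (34 kg) → truck 3 (remaining 37 kg)
P10 (78 kg) → truck 4 (remaining 72 kg)
P11 (22 kg) → truck 3 (remaining 15 kg)
P12 (92 kg) → truck 5 (remaining 58 kg)
P13 (77 kg) → truck 6 (remaining 73 kg)
Final trucks: [94,26,15,13] [98,45] [42,37,34,22] [78] [92] [77].

6 trucks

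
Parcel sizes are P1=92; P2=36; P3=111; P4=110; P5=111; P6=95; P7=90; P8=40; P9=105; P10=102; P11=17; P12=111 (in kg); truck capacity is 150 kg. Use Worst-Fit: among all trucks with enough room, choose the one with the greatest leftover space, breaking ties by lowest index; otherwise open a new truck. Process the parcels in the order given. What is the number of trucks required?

9

P1 (92 kg) → truck 1 (remaining 58 kg)
P2 (36 kg) → truck 1 (remaining 22 kg)
P3 (111 kg) → truck 2 (remaining 39 kg)
P4 (110 kg) → truck 3 (remaining 40 kg)
P5 (111 kg) → truck 4 (remaining 39 kg)
P6 (95 kg) → truck 5 (remaining 55 kg)
P7 (90 kg) → truck 6 (remaining 60 kg)
P8 (40 kg) → truck 6 (remaining 20 kg)
P9 (105 kg) → truck 7 (remaining 45 kg)
P10 (102 kg) → truck 8 (remaining 48 kg)
P11 (17 kg) → truck 5 (remaining 38 kg)
P12 (111 kg) → truck 9 (remaining 39 kg)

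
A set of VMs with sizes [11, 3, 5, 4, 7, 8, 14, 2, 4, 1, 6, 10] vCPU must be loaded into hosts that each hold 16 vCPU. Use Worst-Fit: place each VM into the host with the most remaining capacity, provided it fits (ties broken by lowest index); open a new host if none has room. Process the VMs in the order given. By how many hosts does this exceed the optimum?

0

Worst-Fit: [11,3,1] [5,4,7] [8,2,4] [14] [6,10] → 5 hosts.
Total size 75 vCPU; any packing needs at least ⌈75/16⌉ = 5 hosts.
So 5 is already optimal.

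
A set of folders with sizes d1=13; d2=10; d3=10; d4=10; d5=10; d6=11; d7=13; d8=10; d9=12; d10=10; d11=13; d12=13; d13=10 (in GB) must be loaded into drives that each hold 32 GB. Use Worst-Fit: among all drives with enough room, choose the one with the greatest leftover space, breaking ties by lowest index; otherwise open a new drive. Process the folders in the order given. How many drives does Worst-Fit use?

d1 (13 GB) → drive 1 (remaining 19 GB)
d2 (10 GB) → drive 1 (remaining 9 GB)
d3 (10 GB) → drive 2 (remaining 22 GB)
d4 (10 GB) → drive 2 (remaining 12 GB)
d5 (10 GB) → drive 2 (remaining 2 GB)
d6 (11 GB) → drive 3 (remaining 21 GB)
d7 (13 GB) → drive 3 (remaining 8 GB)
d8 (10 GB) → drive 4 (remaining 22 GB)
d9 (12 GB) → drive 4 (remaining 10 GB)
d10 (10 GB) → drive 4 (remaining 0 GB)
d11 (13 GB) → drive 5 (remaining 19 GB)
d12 (13 GB) → drive 5 (remaining 6 GB)
d13 (10 GB) → drive 6 (remaining 22 GB)
Final drives: [13,10] [10,10,10] [11,13] [10,12,10] [13,13] [10].

6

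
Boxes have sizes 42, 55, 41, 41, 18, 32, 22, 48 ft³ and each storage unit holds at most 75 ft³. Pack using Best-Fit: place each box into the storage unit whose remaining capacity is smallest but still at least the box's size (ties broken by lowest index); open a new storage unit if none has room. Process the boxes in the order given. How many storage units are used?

5

42 ft³ → storage unit 1 (remaining 33 ft³)
55 ft³ → storage unit 2 (remaining 20 ft³)
41 ft³ → storage unit 3 (remaining 34 ft³)
41 ft³ → storage unit 4 (remaining 34 ft³)
18 ft³ → storage unit 2 (remaining 2 ft³)
32 ft³ → storage unit 1 (remaining 1 ft³)
22 ft³ → storage unit 3 (remaining 12 ft³)
48 ft³ → storage unit 5 (remaining 27 ft³)
Final storage units: [42,32] [55,18] [41,22] [41] [48].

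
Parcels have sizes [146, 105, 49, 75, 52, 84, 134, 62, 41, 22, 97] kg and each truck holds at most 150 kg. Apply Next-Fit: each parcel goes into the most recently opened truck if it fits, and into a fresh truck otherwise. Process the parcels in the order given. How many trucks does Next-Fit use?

7

Put 146 kg in truck 1; 4 kg remain.
Put 105 kg in truck 2; 45 kg remain.
Put 49 kg in truck 3; 101 kg remain.
Put 75 kg in truck 3; 26 kg remain.
Put 52 kg in truck 4; 98 kg remain.
Put 84 kg in truck 4; 14 kg remain.
Put 134 kg in truck 5; 16 kg remain.
Put 62 kg in truck 6; 88 kg remain.
Put 41 kg in truck 6; 47 kg remain.
Put 22 kg in truck 6; 25 kg remain.
Put 97 kg in truck 7; 53 kg remain.
Final trucks: [146] [105] [49,75] [52,84] [134] [62,41,22] [97].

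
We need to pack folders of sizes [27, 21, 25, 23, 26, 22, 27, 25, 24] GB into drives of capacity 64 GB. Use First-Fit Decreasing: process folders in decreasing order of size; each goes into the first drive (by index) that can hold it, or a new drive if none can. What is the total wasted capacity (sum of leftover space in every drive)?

100

Sorted descending: 27, 27, 26, 25, 25, 24, 23, 22, 21.
27 GB → drive 1 (remaining 37 GB)
27 GB → drive 1 (remaining 10 GB)
26 GB → drive 2 (remaining 38 GB)
25 GB → drive 2 (remaining 13 GB)
25 GB → drive 3 (remaining 39 GB)
24 GB → drive 3 (remaining 15 GB)
23 GB → drive 4 (remaining 41 GB)
22 GB → drive 4 (remaining 19 GB)
21 GB → drive 5 (remaining 43 GB)
5 drives × 64 GB = 320 GB; used 220 GB; unused 100 GB.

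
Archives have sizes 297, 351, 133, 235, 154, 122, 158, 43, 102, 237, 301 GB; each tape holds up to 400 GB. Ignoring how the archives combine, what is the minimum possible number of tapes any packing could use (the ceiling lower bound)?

Total size = 297 + 351 + 133 + 235 + 154 + 122 + 158 + 43 + 102 + 237 + 301 = 2133 GB.
⌈2133 / 400⌉ = 6.

6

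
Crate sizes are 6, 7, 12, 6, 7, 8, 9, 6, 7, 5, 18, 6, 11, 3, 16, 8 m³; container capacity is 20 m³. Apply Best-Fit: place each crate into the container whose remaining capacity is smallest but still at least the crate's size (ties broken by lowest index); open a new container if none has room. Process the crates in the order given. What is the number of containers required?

Put 6 m³ in container 1; 14 m³ remain.
Put 7 m³ in container 1; 7 m³ remain.
Put 12 m³ in container 2; 8 m³ remain.
Put 6 m³ in container 1; 1 m³ remain.
Put 7 m³ in container 2; 1 m³ remain.
Put 8 m³ in container 3; 12 m³ remain.
Put 9 m³ in container 3; 3 m³ remain.
Put 6 m³ in container 4; 14 m³ remain.
Put 7 m³ in container 4; 7 m³ remain.
Put 5 m³ in container 4; 2 m³ remain.
Put 18 m³ in container 5; 2 m³ remain.
Put 6 m³ in container 6; 14 m³ remain.
Put 11 m³ in container 6; 3 m³ remain.
Put 3 m³ in container 3; 0 m³ remain.
Put 16 m³ in container 7; 4 m³ remain.
Put 8 m³ in container 8; 12 m³ remain.
Final containers: [6,7,6] [12,7] [8,9,3] [6,7,5] [18] [6,11] [16] [8].

8 containers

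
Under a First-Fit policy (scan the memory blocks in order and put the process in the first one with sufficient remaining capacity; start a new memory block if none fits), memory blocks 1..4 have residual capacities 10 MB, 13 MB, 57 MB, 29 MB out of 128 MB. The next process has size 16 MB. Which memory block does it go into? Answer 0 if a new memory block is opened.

3

Memory blocks with room: memory block 3 (57 MB), memory block 4 (29 MB).
The first with room is memory block 3.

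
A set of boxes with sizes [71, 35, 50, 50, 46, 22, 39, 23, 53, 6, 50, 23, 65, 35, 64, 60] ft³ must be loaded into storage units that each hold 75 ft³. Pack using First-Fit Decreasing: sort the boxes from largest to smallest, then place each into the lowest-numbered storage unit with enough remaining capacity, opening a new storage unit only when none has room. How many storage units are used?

Sorted descending: 71, 65, 64, 60, 53, 50, 50, 50, 46, 39, 35, 35, 23, 23, 22, 6.
71 ft³ → storage unit 1 (remaining 4 ft³)
65 ft³ → storage unit 2 (remaining 10 ft³)
64 ft³ → storage unit 3 (remaining 11 ft³)
60 ft³ → storage unit 4 (remaining 15 ft³)
53 ft³ → storage unit 5 (remaining 22 ft³)
50 ft³ → storage unit 6 (remaining 25 ft³)
50 ft³ → storage unit 7 (remaining 25 ft³)
50 ft³ → storage unit 8 (remaining 25 ft³)
46 ft³ → storage unit 9 (remaining 29 ft³)
39 ft³ → storage unit 10 (remaining 36 ft³)
35 ft³ → storage unit 10 (remaining 1 ft³)
35 ft³ → storage unit 11 (remaining 40 ft³)
23 ft³ → storage unit 6 (remaining 2 ft³)
23 ft³ → storage unit 7 (remaining 2 ft³)
22 ft³ → storage unit 5 (remaining 0 ft³)
6 ft³ → storage unit 2 (remaining 4 ft³)
Final storage units: [71] [65,6] [64] [60] [53,22] [50,23] [50,23] [50] [46] [39,35] [35].

11 storage units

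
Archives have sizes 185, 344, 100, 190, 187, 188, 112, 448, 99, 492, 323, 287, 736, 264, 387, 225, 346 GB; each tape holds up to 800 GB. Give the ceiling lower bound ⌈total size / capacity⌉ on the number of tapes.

Total size = 185 + 344 + 100 + 190 + 187 + 188 + 112 + 448 + 99 + 492 + 323 + 287 + 736 + 264 + 387 + 225 + 346 = 4913 GB.
⌈4913 / 800⌉ = 7.

7 tapes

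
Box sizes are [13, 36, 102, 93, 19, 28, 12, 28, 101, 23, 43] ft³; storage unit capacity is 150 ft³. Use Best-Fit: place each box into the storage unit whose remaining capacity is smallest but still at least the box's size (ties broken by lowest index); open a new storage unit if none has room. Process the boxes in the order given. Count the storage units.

4

13 ft³ → storage unit 1 (remaining 137 ft³)
36 ft³ → storage unit 1 (remaining 101 ft³)
102 ft³ → storage unit 2 (remaining 48 ft³)
93 ft³ → storage unit 1 (remaining 8 ft³)
19 ft³ → storage unit 2 (remaining 29 ft³)
28 ft³ → storage unit 2 (remaining 1 ft³)
12 ft³ → storage unit 3 (remaining 138 ft³)
28 ft³ → storage unit 3 (remaining 110 ft³)
101 ft³ → storage unit 3 (remaining 9 ft³)
23 ft³ → storage unit 4 (remaining 127 ft³)
43 ft³ → storage unit 4 (remaining 84 ft³)
Final storage units: [13,36,93] [102,19,28] [12,28,101] [23,43].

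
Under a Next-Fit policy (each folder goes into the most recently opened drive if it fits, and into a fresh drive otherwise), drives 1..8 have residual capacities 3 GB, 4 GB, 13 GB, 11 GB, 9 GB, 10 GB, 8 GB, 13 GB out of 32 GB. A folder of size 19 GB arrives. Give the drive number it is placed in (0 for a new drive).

0

Next-Fit only looks at drive 8, which has 13 GB free.
19 GB does not fit, so a new drive is opened.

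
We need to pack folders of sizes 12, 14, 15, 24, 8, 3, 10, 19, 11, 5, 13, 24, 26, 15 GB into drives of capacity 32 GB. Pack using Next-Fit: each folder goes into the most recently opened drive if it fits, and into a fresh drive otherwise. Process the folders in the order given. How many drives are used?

8

Put 12 GB in drive 1; 20 GB remain.
Put 14 GB in drive 1; 6 GB remain.
Put 15 GB in drive 2; 17 GB remain.
Put 24 GB in drive 3; 8 GB remain.
Put 8 GB in drive 3; 0 GB remain.
Put 3 GB in drive 4; 29 GB remain.
Put 10 GB in drive 4; 19 GB remain.
Put 19 GB in drive 4; 0 GB remain.
Put 11 GB in drive 5; 21 GB remain.
Put 5 GB in drive 5; 16 GB remain.
Put 13 GB in drive 5; 3 GB remain.
Put 24 GB in drive 6; 8 GB remain.
Put 26 GB in drive 7; 6 GB remain.
Put 15 GB in drive 8; 17 GB remain.
Final drives: [12,14] [15] [24,8] [3,10,19] [11,5,13] [24] [26] [15].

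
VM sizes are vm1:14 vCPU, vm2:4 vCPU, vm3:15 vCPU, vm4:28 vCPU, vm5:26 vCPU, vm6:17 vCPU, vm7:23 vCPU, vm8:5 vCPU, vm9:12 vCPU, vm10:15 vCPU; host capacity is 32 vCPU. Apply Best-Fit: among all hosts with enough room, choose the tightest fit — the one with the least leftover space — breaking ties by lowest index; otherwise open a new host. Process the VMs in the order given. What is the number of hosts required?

host 1: place vm1 (14 vCPU), 18 vCPU left
host 1: place vm2 (4 vCPU), 14 vCPU left
host 2: place vm3 (15 vCPU), 17 vCPU left
host 3: place vm4 (28 vCPU), 4 vCPU left
host 4: place vm5 (26 vCPU), 6 vCPU left
host 2: place vm6 (17 vCPU), 0 vCPU left
host 5: place vm7 (23 vCPU), 9 vCPU left
host 4: place vm8 (5 vCPU), 1 vCPU left
host 1: place vm9 (12 vCPU), 2 vCPU left
host 6: place vm10 (15 vCPU), 17 vCPU left
Final hosts: [14,4,12] [15,17] [28] [26,5] [23] [15].

6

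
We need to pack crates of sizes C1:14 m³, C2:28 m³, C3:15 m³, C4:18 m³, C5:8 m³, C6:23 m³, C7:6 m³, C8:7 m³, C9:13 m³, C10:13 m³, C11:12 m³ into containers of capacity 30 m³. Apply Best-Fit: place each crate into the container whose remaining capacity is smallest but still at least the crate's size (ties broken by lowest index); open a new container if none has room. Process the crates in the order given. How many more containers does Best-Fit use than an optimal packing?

0

Best-Fit: [14,15] [28] [18,8] [23,6] [7,13] [13,12] → 6 containers.
Total size 157 m³; any packing needs at least ⌈157/30⌉ = 6 containers.
So 6 is already optimal.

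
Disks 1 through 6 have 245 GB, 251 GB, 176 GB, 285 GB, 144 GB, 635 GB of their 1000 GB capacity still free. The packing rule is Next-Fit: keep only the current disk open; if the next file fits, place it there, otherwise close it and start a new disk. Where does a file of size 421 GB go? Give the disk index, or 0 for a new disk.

6

Next-Fit only looks at disk 6, which has 635 GB free.
421 GB fits there.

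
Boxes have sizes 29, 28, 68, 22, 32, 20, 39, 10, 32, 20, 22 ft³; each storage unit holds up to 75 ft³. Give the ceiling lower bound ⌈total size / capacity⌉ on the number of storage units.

Total size = 29 + 28 + 68 + 22 + 32 + 20 + 39 + 10 + 32 + 20 + 22 = 322 ft³.
⌈322 / 75⌉ = 5.

5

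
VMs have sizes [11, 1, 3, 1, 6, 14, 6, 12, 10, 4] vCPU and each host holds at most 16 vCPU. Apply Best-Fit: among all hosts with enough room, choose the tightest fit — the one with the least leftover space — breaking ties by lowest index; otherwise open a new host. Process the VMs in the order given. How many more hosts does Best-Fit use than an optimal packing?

0

Best-Fit: [11,1,3,1] [6,6,4] [14] [12] [10] → 5 hosts.
Total size 68 vCPU; any packing needs at least ⌈68/16⌉ = 5 hosts.
So 5 is already optimal.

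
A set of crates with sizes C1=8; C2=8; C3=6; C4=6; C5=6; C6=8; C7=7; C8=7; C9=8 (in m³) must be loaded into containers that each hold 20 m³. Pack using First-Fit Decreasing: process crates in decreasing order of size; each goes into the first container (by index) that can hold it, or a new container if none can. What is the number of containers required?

4

Sorted descending: 8, 8, 8, 8, 7, 7, 6, 6, 6.
8 m³ → container 1 (remaining 12 m³)
8 m³ → container 1 (remaining 4 m³)
8 m³ → container 2 (remaining 12 m³)
8 m³ → container 2 (remaining 4 m³)
7 m³ → container 3 (remaining 13 m³)
7 m³ → container 3 (remaining 6 m³)
6 m³ → container 3 (remaining 0 m³)
6 m³ → container 4 (remaining 14 m³)
6 m³ → container 4 (remaining 8 m³)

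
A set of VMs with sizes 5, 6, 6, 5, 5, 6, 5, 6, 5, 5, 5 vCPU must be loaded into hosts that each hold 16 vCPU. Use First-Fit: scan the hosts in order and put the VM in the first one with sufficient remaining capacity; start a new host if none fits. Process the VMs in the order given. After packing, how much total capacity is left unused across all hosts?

5

Put 5 vCPU in host 1; 11 vCPU remain.
Put 6 vCPU in host 1; 5 vCPU remain.
Put 6 vCPU in host 2; 10 vCPU remain.
Put 5 vCPU in host 1; 0 vCPU remain.
Put 5 vCPU in host 2; 5 vCPU remain.
Put 6 vCPU in host 3; 10 vCPU remain.
Put 5 vCPU in host 2; 0 vCPU remain.
Put 6 vCPU in host 3; 4 vCPU remain.
Put 5 vCPU in host 4; 11 vCPU remain.
Put 5 vCPU in host 4; 6 vCPU remain.
Put 5 vCPU in host 4; 1 vCPU remain.
4 hosts × 16 vCPU = 64 vCPU; used 59 vCPU; unused 5 vCPU.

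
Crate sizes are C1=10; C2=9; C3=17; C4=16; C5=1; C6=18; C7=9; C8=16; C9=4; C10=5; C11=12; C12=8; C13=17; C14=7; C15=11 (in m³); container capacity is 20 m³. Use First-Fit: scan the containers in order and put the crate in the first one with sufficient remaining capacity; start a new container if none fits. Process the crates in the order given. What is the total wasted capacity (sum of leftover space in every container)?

container 1: place C1 (10 m³), 10 m³ left
container 1: place C2 (9 m³), 1 m³ left
container 2: place C3 (17 m³), 3 m³ left
container 3: place C4 (16 m³), 4 m³ left
container 1: place C5 (1 m³), 0 m³ left
container 4: place C6 (18 m³), 2 m³ left
container 5: place C7 (9 m³), 11 m³ left
container 6: place C8 (16 m³), 4 m³ left
container 3: place C9 (4 m³), 0 m³ left
container 5: place C10 (5 m³), 6 m³ left
container 7: place C11 (12 m³), 8 m³ left
container 7: place C12 (8 m³), 0 m³ left
container 8: place C13 (17 m³), 3 m³ left
container 9: place C14 (7 m³), 13 m³ left
container 9: place C15 (11 m³), 2 m³ left
9 containers × 20 m³ = 180 m³; used 160 m³; unused 20 m³.

20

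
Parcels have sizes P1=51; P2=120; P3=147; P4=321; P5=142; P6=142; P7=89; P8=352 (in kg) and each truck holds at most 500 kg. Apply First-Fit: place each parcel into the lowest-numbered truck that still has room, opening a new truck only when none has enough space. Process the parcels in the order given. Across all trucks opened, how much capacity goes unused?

136

Put P1 (51 kg) in truck 1; 449 kg remain.
Put P2 (120 kg) in truck 1; 329 kg remain.
Put P3 (147 kg) in truck 1; 182 kg remain.
Put P4 (321 kg) in truck 2; 179 kg remain.
Put P5 (142 kg) in truck 1; 40 kg remain.
Put P6 (142 kg) in truck 2; 37 kg remain.
Put P7 (89 kg) in truck 3; 411 kg remain.
Put P8 (352 kg) in truck 3; 59 kg remain.
3 trucks × 500 kg = 1500 kg; used 1364 kg; unused 136 kg.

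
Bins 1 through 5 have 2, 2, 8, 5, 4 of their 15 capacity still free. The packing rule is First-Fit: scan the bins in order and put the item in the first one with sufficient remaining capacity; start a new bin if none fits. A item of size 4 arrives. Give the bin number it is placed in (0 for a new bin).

Bins with room: bin 3 (8), bin 4 (5), bin 5 (4).
The first with room is bin 3.

3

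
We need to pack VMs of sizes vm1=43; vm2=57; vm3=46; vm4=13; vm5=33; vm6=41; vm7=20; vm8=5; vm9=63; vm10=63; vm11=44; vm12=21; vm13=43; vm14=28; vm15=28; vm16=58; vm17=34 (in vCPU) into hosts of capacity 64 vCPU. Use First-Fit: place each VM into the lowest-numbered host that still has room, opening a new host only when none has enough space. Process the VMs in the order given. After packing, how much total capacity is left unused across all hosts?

128

host 1: place vm1 (43 vCPU), 21 vCPU left
host 2: place vm2 (57 vCPU), 7 vCPU left
host 3: place vm3 (46 vCPU), 18 vCPU left
host 1: place vm4 (13 vCPU), 8 vCPU left
host 4: place vm5 (33 vCPU), 31 vCPU left
host 5: place vm6 (41 vCPU), 23 vCPU left
host 4: place vm7 (20 vCPU), 11 vCPU left
host 1: place vm8 (5 vCPU), 3 vCPU left
host 6: place vm9 (63 vCPU), 1 vCPU left
host 7: place vm10 (63 vCPU), 1 vCPU left
host 8: place vm11 (44 vCPU), 20 vCPU left
host 5: place vm12 (21 vCPU), 2 vCPU left
host 9: place vm13 (43 vCPU), 21 vCPU left
host 10: place vm14 (28 vCPU), 36 vCPU left
host 10: place vm15 (28 vCPU), 8 vCPU left
host 11: place vm16 (58 vCPU), 6 vCPU left
host 12: place vm17 (34 vCPU), 30 vCPU left
12 hosts × 64 vCPU = 768 vCPU; used 640 vCPU; unused 128 vCPU.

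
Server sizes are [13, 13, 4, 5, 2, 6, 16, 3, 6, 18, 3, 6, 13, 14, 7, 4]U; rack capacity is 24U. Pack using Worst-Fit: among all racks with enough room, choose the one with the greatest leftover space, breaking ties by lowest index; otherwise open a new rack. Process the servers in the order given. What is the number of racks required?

6

rack 1: place 13U, 11U left
rack 2: place 13U, 11U left
rack 1: place 4U, 7U left
rack 2: place 5U, 6U left
rack 1: place 2U, 5U left
rack 2: place 6U, 0U left
rack 3: place 16U, 8U left
rack 3: place 3U, 5U left
rack 4: place 6U, 18U left
rack 4: place 18U, 0U left
rack 1: place 3U, 2U left
rack 5: place 6U, 18U left
rack 5: place 13U, 5U left
rack 6: place 14U, 10U left
rack 6: place 7U, 3U left
rack 3: place 4U, 1U left
Final racks: [13,4,2,3] [13,5,6] [16,3,4] [6,18] [6,13] [14,7].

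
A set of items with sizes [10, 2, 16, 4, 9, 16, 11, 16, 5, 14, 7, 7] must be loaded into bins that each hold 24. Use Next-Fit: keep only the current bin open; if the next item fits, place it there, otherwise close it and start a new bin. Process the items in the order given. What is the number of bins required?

Put 10 in bin 1; 14 remain.
Put 2 in bin 1; 12 remain.
Put 16 in bin 2; 8 remain.
Put 4 in bin 2; 4 remain.
Put 9 in bin 3; 15 remain.
Put 16 in bin 4; 8 remain.
Put 11 in bin 5; 13 remain.
Put 16 in bin 6; 8 remain.
Put 5 in bin 6; 3 remain.
Put 14 in bin 7; 10 remain.
Put 7 in bin 7; 3 remain.
Put 7 in bin 8; 17 remain.

8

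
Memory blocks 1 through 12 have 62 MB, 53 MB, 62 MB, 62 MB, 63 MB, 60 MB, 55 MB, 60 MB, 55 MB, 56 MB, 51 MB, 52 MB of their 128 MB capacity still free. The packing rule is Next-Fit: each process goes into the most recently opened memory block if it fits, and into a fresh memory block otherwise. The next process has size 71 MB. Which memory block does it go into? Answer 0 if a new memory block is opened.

0

Next-Fit only looks at memory block 12, which has 52 MB free.
71 MB does not fit, so a new memory block is opened.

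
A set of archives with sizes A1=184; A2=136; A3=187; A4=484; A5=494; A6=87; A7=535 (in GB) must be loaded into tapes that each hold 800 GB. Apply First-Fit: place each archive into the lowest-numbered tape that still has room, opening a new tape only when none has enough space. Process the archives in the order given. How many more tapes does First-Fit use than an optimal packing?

First-Fit: [184,136,187,87] [484] [494] [535] → 4 tapes.
Total size 2107 GB; any packing needs at least ⌈2107/800⌉ = 3 tapes.
An optimal packing achieves that bound: [535,187] [494,184,87] [484,136] → 3 tapes.
Excess: 4 − 3 = 1.

1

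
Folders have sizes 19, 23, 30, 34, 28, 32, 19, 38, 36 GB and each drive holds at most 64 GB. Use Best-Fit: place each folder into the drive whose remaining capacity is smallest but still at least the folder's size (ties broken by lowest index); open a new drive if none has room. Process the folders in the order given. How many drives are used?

Put 19 GB in drive 1; 45 GB remain.
Put 23 GB in drive 1; 22 GB remain.
Put 30 GB in drive 2; 34 GB remain.
Put 34 GB in drive 2; 0 GB remain.
Put 28 GB in drive 3; 36 GB remain.
Put 32 GB in drive 3; 4 GB remain.
Put 19 GB in drive 1; 3 GB remain.
Put 38 GB in drive 4; 26 GB remain.
Put 36 GB in drive 5; 28 GB remain.

5 drives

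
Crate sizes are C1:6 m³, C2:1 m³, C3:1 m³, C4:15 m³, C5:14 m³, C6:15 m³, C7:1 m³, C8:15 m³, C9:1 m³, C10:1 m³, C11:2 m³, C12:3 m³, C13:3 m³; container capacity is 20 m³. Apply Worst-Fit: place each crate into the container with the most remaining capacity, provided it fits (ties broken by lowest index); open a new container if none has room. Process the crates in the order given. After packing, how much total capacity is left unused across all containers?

container 1: place C1 (6 m³), 14 m³ left
container 1: place C2 (1 m³), 13 m³ left
container 1: place C3 (1 m³), 12 m³ left
container 2: place C4 (15 m³), 5 m³ left
container 3: place C5 (14 m³), 6 m³ left
container 4: place C6 (15 m³), 5 m³ left
container 1: place C7 (1 m³), 11 m³ left
container 5: place C8 (15 m³), 5 m³ left
container 1: place C9 (1 m³), 10 m³ left
container 1: place C10 (1 m³), 9 m³ left
container 1: place C11 (2 m³), 7 m³ left
container 1: place C12 (3 m³), 4 m³ left
container 3: place C13 (3 m³), 3 m³ left
5 containers × 20 m³ = 100 m³; used 78 m³; unused 22 m³.

22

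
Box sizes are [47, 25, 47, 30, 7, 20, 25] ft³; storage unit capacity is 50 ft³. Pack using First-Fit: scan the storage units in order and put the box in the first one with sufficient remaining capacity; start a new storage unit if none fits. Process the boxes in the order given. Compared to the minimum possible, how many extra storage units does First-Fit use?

First-Fit: [47] [25,7] [47] [30,20] [25] → 5 storage units.
Total size 201 ft³; any packing needs at least ⌈201/50⌉ = 5 storage units.
So 5 is already optimal.

0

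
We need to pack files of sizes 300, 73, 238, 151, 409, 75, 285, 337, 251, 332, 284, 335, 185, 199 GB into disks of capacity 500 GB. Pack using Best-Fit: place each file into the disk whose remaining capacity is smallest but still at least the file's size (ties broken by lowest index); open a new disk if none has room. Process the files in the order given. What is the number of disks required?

Put 300 GB in disk 1; 200 GB remain.
Put 73 GB in disk 1; 127 GB remain.
Put 238 GB in disk 2; 262 GB remain.
Put 151 GB in disk 2; 111 GB remain.
Put 409 GB in disk 3; 91 GB remain.
Put 75 GB in disk 3; 16 GB remain.
Put 285 GB in disk 4; 215 GB remain.
Put 337 GB in disk 5; 163 GB remain.
Put 251 GB in disk 6; 249 GB remain.
Put 332 GB in disk 7; 168 GB remain.
Put 284 GB in disk 8; 216 GB remain.
Put 335 GB in disk 9; 165 GB remain.
Put 185 GB in disk 4; 30 GB remain.
Put 199 GB in disk 8; 17 GB remain.
Final disks: [300,73] [238,151] [409,75] [285,185] [337] [251] [332] [284,199] [335].

9 disks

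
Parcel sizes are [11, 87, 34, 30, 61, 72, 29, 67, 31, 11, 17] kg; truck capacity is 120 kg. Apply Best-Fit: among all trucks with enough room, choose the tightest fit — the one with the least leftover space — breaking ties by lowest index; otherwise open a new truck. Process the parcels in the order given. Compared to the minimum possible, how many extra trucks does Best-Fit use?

1

Best-Fit: [11,87,17] [34,30] [61] [72,29,11] [67,31] → 5 trucks.
Total size 450 kg; any packing needs at least ⌈450/120⌉ = 4 trucks.
An optimal packing achieves that bound: [87,31] [72,34,11] [67,30,17] [61,29,11] → 4 trucks.
Excess: 5 − 4 = 1.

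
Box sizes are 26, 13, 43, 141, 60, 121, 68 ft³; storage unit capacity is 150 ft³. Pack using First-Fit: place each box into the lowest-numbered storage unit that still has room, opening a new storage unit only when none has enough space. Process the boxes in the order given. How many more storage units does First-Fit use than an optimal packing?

0

First-Fit: [26,13,43,60] [141] [121] [68] → 4 storage units.
Total size 472 ft³; any packing needs at least ⌈472/150⌉ = 4 storage units.
So 4 is already optimal.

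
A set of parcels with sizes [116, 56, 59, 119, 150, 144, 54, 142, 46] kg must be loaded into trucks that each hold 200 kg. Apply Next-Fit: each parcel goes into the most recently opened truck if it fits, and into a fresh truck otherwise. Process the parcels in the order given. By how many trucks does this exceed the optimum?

0

Next-Fit: [116,56] [59,119] [150] [144,54] [142,46] → 5 trucks.
Total size 886 kg; any packing needs at least ⌈886/200⌉ = 5 trucks.
So 5 is already optimal.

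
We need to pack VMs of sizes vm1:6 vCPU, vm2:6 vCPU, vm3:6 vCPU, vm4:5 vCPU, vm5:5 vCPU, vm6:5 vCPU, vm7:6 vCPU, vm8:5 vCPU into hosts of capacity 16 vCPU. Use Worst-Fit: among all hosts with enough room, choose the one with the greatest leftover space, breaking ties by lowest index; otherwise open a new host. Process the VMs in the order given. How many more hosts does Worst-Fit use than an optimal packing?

0

Worst-Fit: [6,6] [6,5,5] [5,6,5] → 3 hosts.
Total size 44 vCPU; any packing needs at least ⌈44/16⌉ = 3 hosts.
So 3 is already optimal.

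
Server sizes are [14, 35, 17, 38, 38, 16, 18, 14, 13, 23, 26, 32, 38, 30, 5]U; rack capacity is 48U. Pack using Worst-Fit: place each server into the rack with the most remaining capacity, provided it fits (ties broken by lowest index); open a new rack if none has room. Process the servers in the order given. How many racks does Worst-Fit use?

rack 1: place 14U, 34U left
rack 2: place 35U, 13U left
rack 1: place 17U, 17U left
rack 3: place 38U, 10U left
rack 4: place 38U, 10U left
rack 1: place 16U, 1U left
rack 5: place 18U, 30U left
rack 5: place 14U, 16U left
rack 5: place 13U, 3U left
rack 6: place 23U, 25U left
rack 7: place 26U, 22U left
rack 8: place 32U, 16U left
rack 9: place 38U, 10U left
rack 10: place 30U, 18U left
rack 6: place 5U, 20U left

10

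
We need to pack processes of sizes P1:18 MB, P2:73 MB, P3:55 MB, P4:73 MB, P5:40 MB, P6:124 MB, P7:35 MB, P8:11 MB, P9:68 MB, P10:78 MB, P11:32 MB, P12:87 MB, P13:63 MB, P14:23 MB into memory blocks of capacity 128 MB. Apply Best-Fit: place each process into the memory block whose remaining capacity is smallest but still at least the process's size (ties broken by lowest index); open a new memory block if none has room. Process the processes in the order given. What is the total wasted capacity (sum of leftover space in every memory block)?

memory block 1: place P1 (18 MB), 110 MB left
memory block 1: place P2 (73 MB), 37 MB left
memory block 2: place P3 (55 MB), 73 MB left
memory block 2: place P4 (73 MB), 0 MB left
memory block 3: place P5 (40 MB), 88 MB left
memory block 4: place P6 (124 MB), 4 MB left
memory block 1: place P7 (35 MB), 2 MB left
memory block 3: place P8 (11 MB), 77 MB left
memory block 3: place P9 (68 MB), 9 MB left
memory block 5: place P10 (78 MB), 50 MB left
memory block 5: place P11 (32 MB), 18 MB left
memory block 6: place P12 (87 MB), 41 MB left
memory block 7: place P13 (63 MB), 65 MB left
memory block 6: place P14 (23 MB), 18 MB left
7 memory blocks × 128 MB = 896 MB; used 780 MB; unused 116 MB.

116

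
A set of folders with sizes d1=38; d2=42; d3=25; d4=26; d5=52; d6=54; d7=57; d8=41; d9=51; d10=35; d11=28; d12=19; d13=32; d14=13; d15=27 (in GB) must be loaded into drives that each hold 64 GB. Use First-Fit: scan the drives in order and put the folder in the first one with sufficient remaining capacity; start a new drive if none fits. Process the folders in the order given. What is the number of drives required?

10

drive 1: place d1 (38 GB), 26 GB left
drive 2: place d2 (42 GB), 22 GB left
drive 1: place d3 (25 GB), 1 GB left
drive 3: place d4 (26 GB), 38 GB left
drive 4: place d5 (52 GB), 12 GB left
drive 5: place d6 (54 GB), 10 GB left
drive 6: place d7 (57 GB), 7 GB left
drive 7: place d8 (41 GB), 23 GB left
drive 8: place d9 (51 GB), 13 GB left
drive 3: place d10 (35 GB), 3 GB left
drive 9: place d11 (28 GB), 36 GB left
drive 2: place d12 (19 GB), 3 GB left
drive 9: place d13 (32 GB), 4 GB left
drive 7: place d14 (13 GB), 10 GB left
drive 10: place d15 (27 GB), 37 GB left
Final drives: [38,25] [42,19] [26,35] [52] [54] [57] [41,13] [51] [28,32] [27].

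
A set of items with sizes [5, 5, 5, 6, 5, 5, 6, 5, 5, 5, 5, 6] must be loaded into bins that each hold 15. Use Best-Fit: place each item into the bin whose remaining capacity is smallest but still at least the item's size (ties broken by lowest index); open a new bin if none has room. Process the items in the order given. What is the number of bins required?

5 bins

5 → bin 1 (remaining 10)
5 → bin 1 (remaining 5)
5 → bin 1 (remaining 0)
6 → bin 2 (remaining 9)
5 → bin 2 (remaining 4)
5 → bin 3 (remaining 10)
6 → bin 3 (remaining 4)
5 → bin 4 (remaining 10)
5 → bin 4 (remaining 5)
5 → bin 4 (remaining 0)
5 → bin 5 (remaining 10)
6 → bin 5 (remaining 4)
Final bins: [5,5,5] [6,5] [5,6] [5,5,5] [5,6].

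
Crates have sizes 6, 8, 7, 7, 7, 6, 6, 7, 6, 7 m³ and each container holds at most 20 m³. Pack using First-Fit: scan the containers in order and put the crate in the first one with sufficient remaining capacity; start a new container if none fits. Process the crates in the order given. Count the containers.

6 m³ → container 1 (remaining 14 m³)
8 m³ → container 1 (remaining 6 m³)
7 m³ → container 2 (remaining 13 m³)
7 m³ → container 2 (remaining 6 m³)
7 m³ → container 3 (remaining 13 m³)
6 m³ → container 1 (remaining 0 m³)
6 m³ → container 2 (remaining 0 m³)
7 m³ → container 3 (remaining 6 m³)
6 m³ → container 3 (remaining 0 m³)
7 m³ → container 4 (remaining 13 m³)

4 containers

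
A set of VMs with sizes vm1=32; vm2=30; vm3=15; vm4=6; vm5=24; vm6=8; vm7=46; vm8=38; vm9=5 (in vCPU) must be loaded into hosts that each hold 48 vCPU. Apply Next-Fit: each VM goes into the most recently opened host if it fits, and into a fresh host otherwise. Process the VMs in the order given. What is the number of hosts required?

vm1 (32 vCPU) → host 1 (remaining 16 vCPU)
vm2 (30 vCPU) → host 2 (remaining 18 vCPU)
vm3 (15 vCPU) → host 2 (remaining 3 vCPU)
vm4 (6 vCPU) → host 3 (remaining 42 vCPU)
vm5 (24 vCPU) → host 3 (remaining 18 vCPU)
vm6 (8 vCPU) → host 3 (remaining 10 vCPU)
vm7 (46 vCPU) → host 4 (remaining 2 vCPU)
vm8 (38 vCPU) → host 5 (remaining 10 vCPU)
vm9 (5 vCPU) → host 5 (remaining 5 vCPU)
Final hosts: [32] [30,15] [6,24,8] [46] [38,5].

5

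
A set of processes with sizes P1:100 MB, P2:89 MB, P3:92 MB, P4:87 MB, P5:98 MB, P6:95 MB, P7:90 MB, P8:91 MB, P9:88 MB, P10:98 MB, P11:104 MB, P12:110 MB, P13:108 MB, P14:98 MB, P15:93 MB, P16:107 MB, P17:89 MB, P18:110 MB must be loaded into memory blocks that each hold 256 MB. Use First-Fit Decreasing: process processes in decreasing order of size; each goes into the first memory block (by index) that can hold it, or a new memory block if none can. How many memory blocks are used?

9

Sorted descending: 110, 110, 108, 107, 104, 100, 98, 98, 98, 95, 93, 92, 91, 90, 89, 89, 88, 87.
110 MB → memory block 1 (remaining 146 MB)
110 MB → memory block 1 (remaining 36 MB)
108 MB → memory block 2 (remaining 148 MB)
107 MB → memory block 2 (remaining 41 MB)
104 MB → memory block 3 (remaining 152 MB)
100 MB → memory block 3 (remaining 52 MB)
98 MB → memory block 4 (remaining 158 MB)
98 MB → memory block 4 (remaining 60 MB)
98 MB → memory block 5 (remaining 158 MB)
95 MB → memory block 5 (remaining 63 MB)
93 MB → memory block 6 (remaining 163 MB)
92 MB → memory block 6 (remaining 71 MB)
91 MB → memory block 7 (remaining 165 MB)
90 MB → memory block 7 (remaining 75 MB)
89 MB → memory block 8 (remaining 167 MB)
89 MB → memory block 8 (remaining 78 MB)
88 MB → memory block 9 (remaining 168 MB)
87 MB → memory block 9 (remaining 81 MB)
Final memory blocks: [110,110] [108,107] [104,100] [98,98] [98,95] [93,92] [91,90] [89,89] [88,87].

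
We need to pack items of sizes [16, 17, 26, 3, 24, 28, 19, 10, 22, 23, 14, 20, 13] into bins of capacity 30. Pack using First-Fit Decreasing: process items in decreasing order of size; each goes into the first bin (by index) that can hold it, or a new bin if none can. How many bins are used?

Sorted descending: 28, 26, 24, 23, 22, 20, 19, 17, 16, 14, 13, 10, 3.
bin 1: place 28, 2 left
bin 2: place 26, 4 left
bin 3: place 24, 6 left
bin 4: place 23, 7 left
bin 5: place 22, 8 left
bin 6: place 20, 10 left
bin 7: place 19, 11 left
bin 8: place 17, 13 left
bin 9: place 16, 14 left
bin 9: place 14, 0 left
bin 8: place 13, 0 left
bin 6: place 10, 0 left
bin 2: place 3, 1 left
Final bins: [28] [26,3] [24] [23] [22] [20,10] [19] [17,13] [16,14].

9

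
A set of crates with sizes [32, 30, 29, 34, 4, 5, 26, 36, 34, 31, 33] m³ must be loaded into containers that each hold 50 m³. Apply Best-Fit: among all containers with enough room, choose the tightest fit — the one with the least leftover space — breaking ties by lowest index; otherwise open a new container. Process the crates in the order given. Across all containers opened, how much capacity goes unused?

156

container 1: place 32 m³, 18 m³ left
container 2: place 30 m³, 20 m³ left
container 3: place 29 m³, 21 m³ left
container 4: place 34 m³, 16 m³ left
container 4: place 4 m³, 12 m³ left
container 4: place 5 m³, 7 m³ left
container 5: place 26 m³, 24 m³ left
container 6: place 36 m³, 14 m³ left
container 7: place 34 m³, 16 m³ left
container 8: place 31 m³, 19 m³ left
container 9: place 33 m³, 17 m³ left
9 containers × 50 m³ = 450 m³; used 294 m³; unused 156 m³.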